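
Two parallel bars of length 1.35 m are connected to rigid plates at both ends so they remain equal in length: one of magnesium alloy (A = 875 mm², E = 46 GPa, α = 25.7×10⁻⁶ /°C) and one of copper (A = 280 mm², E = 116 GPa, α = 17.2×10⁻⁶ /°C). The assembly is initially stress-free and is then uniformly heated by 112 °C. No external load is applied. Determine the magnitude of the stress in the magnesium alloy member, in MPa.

σ ≈ 19.6 MPa (compressive)

The magnesium alloy has the larger α, so on heating it would change length more than the copper if both were free. The rigid plates force a common final length, so the magnesium alloy is put into compression and the copper into tension, with equal and opposite forces P (no external load).
Compatibility of the two members (thermal + elastic change equal): (α₁ − α₂)ΔT = P·[1/(A₁E₁) + 1/(A₂E₂)].
|α₁ − α₂|·ΔT = 8.5×10⁻⁶ × 112 = 0.000952.
1/(A₁E₁) + 1/(A₂E₂) = 1/(875×46×10³) + 1/(280×116×10³) = 5.563×10⁻⁸ N⁻¹.
P = 0.000952 / 5.563×10⁻⁸ = 17110 N = 17.11 kN.
σ_{magnesium alloy} = P/A₁ = 17110/875 = 19.56 MPa, compressive.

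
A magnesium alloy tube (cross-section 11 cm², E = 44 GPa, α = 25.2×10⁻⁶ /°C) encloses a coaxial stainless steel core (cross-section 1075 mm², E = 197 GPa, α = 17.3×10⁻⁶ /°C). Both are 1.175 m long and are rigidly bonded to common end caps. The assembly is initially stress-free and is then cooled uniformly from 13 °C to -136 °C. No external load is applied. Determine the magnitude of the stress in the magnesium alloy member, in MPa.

Both members must finish at the same length. With the larger α, the magnesium alloy tends to over-contract; the plates restrain it, putting the magnesium alloy in tension and the stainless steel in compression. With no external load the two internal forces are equal and opposite, magnitude P.
Setting the final lengths equal and cancelling L: (α₁ − α₂)ΔT = P/(A₁E₁) + P/(A₂E₂).
|α₁ − α₂|·ΔT = 7.9×10⁻⁶ × 149 = 0.001177.
1/(A₁E₁) + 1/(A₂E₂) = 1/(1100×44×10³) + 1/(1075×197×10³) = 2.538×10⁻⁸ N⁻¹.
P = 0.001177 / 2.538×10⁻⁸ = 46370 N = 46.37 kN.
σ_{magnesium alloy} = P/A₁ = 46370/1100 = 42.16 MPa, tensile.

σ ≈ 42.2 MPa (tensile)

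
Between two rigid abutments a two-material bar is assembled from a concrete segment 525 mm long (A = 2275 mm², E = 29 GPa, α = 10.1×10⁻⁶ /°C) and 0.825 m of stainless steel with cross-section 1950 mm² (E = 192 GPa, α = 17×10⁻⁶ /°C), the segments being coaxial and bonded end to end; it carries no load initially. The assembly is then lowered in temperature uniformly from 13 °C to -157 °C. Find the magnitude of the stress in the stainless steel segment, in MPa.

With the walls removed the bar would change length by δ_free = Σ αᵢΔT Lᵢ = 10.1×10⁻⁶×170×525 + 17×10⁻⁶×170×825 = 3.286 mm.
The rigid supports impose zero overall length change; the single axial force P common to all segments must satisfy P Σ Lᵢ/(AᵢEᵢ) = δ_free.
The series flexibility is Σ Lᵢ/(AᵢEᵢ) = 525/(2275×29×10³) + 825/(1950×192×10³) = 1.016×10⁻⁵ mm/N.
P = 3.286 / 1.016×10⁻⁵ = 323400 N = 323.4 kN, tensile.
σ_{stainless steel} = P / A = 323400 / 1950 = 165.8 MPa.

σ ≈ 166 MPa (tensile)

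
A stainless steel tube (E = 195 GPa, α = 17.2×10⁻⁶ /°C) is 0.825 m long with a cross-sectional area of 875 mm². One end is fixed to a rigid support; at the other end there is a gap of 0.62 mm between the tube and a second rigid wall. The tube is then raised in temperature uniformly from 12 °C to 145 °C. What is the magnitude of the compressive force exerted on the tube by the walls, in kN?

Unrestrained expansion: δ_free = αΔT L = 17.2×10⁻⁶ × 133 × 825 = 1.887 mm.
This exceeds the 0.62 mm gap, so the wall pushes back. The portion of expansion that must be recovered elastically is δ_free − gap = 1.887 − 0.62 = 1.267 mm.
That suppressed elongation corresponds to σ = E·Δ/L = 195×10³ × 1.267/825 = 299.5 MPa.
Force on the wall = σA = 299.5 × 875 mm² = 262.1 kN.

P ≈ 262 kN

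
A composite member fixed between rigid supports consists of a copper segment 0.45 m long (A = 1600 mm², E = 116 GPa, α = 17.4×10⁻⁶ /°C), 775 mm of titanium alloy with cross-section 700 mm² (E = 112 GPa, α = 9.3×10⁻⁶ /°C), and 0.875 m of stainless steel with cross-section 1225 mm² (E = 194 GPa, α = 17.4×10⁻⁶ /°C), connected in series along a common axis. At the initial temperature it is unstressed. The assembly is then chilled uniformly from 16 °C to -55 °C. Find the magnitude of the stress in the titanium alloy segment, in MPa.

If the supports were absent, the total length change would be Σ αᵢΔT Lᵢ = 17.4×10⁻⁶×71×450 + 9.3×10⁻⁶×71×775 + 17.4×10⁻⁶×71×875 = 2.149 mm.
Since the ends are fixed, an axial force P builds up, equal in every segment, with P · Σ Lᵢ/(AᵢEᵢ) = δ_free.
The series flexibility is Σ Lᵢ/(AᵢEᵢ) = 450/(1600×116×10³) + 775/(700×112×10³) + 875/(1225×194×10³) = 1.599×10⁻⁵ mm/N.
Hence P = δ_free / Σ(L/AE) = 2.149/1.599×10⁻⁵ = 134.4 kN (tensile).
σ_{titanium alloy} = P / A = 134400 / 700 = 191.9 MPa.

σ ≈ 192 MPa (tensile)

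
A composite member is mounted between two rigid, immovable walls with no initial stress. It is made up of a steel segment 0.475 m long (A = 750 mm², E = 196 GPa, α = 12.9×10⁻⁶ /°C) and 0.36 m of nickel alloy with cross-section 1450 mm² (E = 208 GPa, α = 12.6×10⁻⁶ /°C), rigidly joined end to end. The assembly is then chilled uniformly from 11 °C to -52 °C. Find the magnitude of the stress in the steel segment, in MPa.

With the walls removed the bar would change length by δ_free = Σ αᵢΔT Lᵢ = 12.9×10⁻⁶×63×475 + 12.6×10⁻⁶×63×360 = 0.6718 mm.
The rigid supports impose zero overall length change; the single axial force P common to all segments must satisfy P Σ Lᵢ/(AᵢEᵢ) = δ_free.
The series flexibility is Σ Lᵢ/(AᵢEᵢ) = 475/(750×196×10³) + 360/(1450×208×10³) = 4.425×10⁻⁶ mm/N.
So P = 0.6718 / 4.425×10⁻⁶ = 151.8 kN, tensile.
σ_{steel} = P / A = 151800 / 750 = 202.4 MPa.

σ ≈ 202 MPa (tensile)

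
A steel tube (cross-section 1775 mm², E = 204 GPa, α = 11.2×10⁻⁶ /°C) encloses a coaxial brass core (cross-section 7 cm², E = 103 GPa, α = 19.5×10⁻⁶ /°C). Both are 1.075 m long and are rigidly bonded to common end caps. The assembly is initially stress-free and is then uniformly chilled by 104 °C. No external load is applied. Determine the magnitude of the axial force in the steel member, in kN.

P ≈ 51.9 kN (compressive in the steel)

Equilibrium of a rigid end plate with no external load gives equal and opposite internal forces ±P in the two members. Since α_{brass} > α_{steel}, cooling drives the brass into tension and the steel into compression.
Equating the net (thermal + elastic) strains gives |α₁ − α₂|·ΔT = P·[1/(A₁E₁) + 1/(A₂E₂)].
|α₁ − α₂|·ΔT = 8.3×10⁻⁶ × 104 = 0.0008632.
1/(A₁E₁) + 1/(A₂E₂) = 1/(1775×204×10³) + 1/(700×103×10³) = 1.663×10⁻⁸ N⁻¹.
P = 0.0008632 / 1.663×10⁻⁸ = 51900 N = 51.9 kN.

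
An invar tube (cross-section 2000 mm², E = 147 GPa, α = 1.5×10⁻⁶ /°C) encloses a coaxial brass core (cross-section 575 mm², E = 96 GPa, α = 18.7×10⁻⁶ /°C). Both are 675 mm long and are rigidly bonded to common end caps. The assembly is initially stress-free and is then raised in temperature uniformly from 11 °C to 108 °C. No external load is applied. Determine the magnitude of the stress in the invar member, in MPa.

σ ≈ 38.8 MPa (tensile)

The brass has the larger α, so on heating it would change length more than the invar if both were free. The rigid plates force a common final length, so the brass is put into compression and the invar into tension, with equal and opposite forces P (no external load).
Equating the net (thermal + elastic) strains gives |α₁ − α₂|·ΔT = P·[1/(A₁E₁) + 1/(A₂E₂)].
|α₁ − α₂|·ΔT = 17.2×10⁻⁶ × 97 = 0.001668.
1/(A₁E₁) + 1/(A₂E₂) = 1/(2000×147×10³) + 1/(575×96×10³) = 2.152×10⁻⁸ N⁻¹.
P = 0.001668 / 2.152×10⁻⁸ = 77540 N = 77.54 kN.
σ_{invar} = P/A₁ = 77540/2000 = 38.77 MPa, tensile.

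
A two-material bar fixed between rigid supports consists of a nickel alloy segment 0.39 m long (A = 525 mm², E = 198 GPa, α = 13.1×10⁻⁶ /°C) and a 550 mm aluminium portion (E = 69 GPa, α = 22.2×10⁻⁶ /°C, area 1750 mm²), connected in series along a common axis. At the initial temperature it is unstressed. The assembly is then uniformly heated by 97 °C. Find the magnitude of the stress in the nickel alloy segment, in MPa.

If the supports were absent, the total length change would be Σ αᵢΔT Lᵢ = 13.1×10⁻⁶×97×390 + 22.2×10⁻⁶×97×550 = 1.68 mm.
The rigid supports impose zero overall length change; the single axial force P common to all segments must satisfy P Σ Lᵢ/(AᵢEᵢ) = δ_free.
Σ Lᵢ/(AᵢEᵢ) = 390/(525×198×10³) + 550/(1750×69×10³) = 8.307×10⁻⁶ mm/N.
P = 1.68 / 8.307×10⁻⁶ = 202200 N = 202.2 kN, compressive.
σ_{nickel alloy} = P / A = 202200 / 525 = 385.2 MPa.

σ ≈ 385 MPa (compressive)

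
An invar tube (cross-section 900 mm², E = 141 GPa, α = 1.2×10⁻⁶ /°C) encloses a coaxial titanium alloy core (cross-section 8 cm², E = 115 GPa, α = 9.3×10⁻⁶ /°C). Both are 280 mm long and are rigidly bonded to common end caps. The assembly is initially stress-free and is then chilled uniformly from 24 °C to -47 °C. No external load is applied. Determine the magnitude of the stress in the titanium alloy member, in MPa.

σ ≈ 38.3 MPa (tensile)

The titanium alloy has the larger α, so on cooling it would change length more than the invar if both were free. The rigid plates force a common final length, so the titanium alloy is put into tension and the invar into compression, with equal and opposite forces P (no external load).
Equating the net (thermal + elastic) strains gives |α₁ − α₂|·ΔT = P·[1/(A₁E₁) + 1/(A₂E₂)].
|α₁ − α₂|·ΔT = 8.1×10⁻⁶ × 71 = 0.0005751.
1/(A₁E₁) + 1/(A₂E₂) = 1/(900×141×10³) + 1/(800×115×10³) = 1.875×10⁻⁸ N⁻¹.
So P = 0.0005751 / 1.875×10⁻⁸ = 30.67 kN.
σ_{titanium alloy} = P/A₂ = 30670/800 = 38.34 MPa, tensile.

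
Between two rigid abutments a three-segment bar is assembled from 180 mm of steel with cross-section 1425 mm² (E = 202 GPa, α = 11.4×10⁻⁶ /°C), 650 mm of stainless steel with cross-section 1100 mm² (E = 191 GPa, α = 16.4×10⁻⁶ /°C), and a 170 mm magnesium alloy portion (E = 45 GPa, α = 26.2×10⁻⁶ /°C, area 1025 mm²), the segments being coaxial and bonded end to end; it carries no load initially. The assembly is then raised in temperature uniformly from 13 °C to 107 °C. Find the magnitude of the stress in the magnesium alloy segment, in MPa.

σ ≈ 213 MPa (compressive)

Free thermal expansion of the whole bar: Σ αᵢΔT Lᵢ = 11.4×10⁻⁶×94×180 + 16.4×10⁻⁶×94×650 + 26.2×10⁻⁶×94×170 = 1.614 mm.
The rigid supports impose zero overall length change; the single axial force P common to all segments must satisfy P Σ Lᵢ/(AᵢEᵢ) = δ_free.
Σ Lᵢ/(AᵢEᵢ) = 180/(1425×202×10³) + 650/(1100×191×10³) + 170/(1025×45×10³) = 7.405×10⁻⁶ mm/N.
So P = 1.614 / 7.405×10⁻⁶ = 217.9 kN, compressive.
σ_{magnesium alloy} = P / A = 217900 / 1025 = 212.6 MPa.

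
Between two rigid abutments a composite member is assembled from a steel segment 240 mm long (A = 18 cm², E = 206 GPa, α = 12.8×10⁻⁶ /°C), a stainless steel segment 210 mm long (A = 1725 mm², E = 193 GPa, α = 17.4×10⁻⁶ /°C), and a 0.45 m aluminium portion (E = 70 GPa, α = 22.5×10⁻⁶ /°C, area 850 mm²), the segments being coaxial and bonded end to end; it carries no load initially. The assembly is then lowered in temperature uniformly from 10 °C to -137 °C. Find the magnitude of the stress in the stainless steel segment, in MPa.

With the walls removed the bar would change length by δ_free = Σ αᵢΔT Lᵢ = 12.8×10⁻⁶×147×240 + 17.4×10⁻⁶×147×210 + 22.5×10⁻⁶×147×450 = 2.477 mm.
Since the ends are fixed, an axial force P builds up, equal in every segment, with P · Σ Lᵢ/(AᵢEᵢ) = δ_free.
The series flexibility is Σ Lᵢ/(AᵢEᵢ) = 240/(1800×206×10³) + 210/(1725×193×10³) + 450/(850×70×10³) = 8.841×10⁻⁶ mm/N.
P = 2.477 / 8.841×10⁻⁶ = 280200 N = 280.2 kN, tensile.
σ_{stainless steel} = P / A = 280200 / 1725 = 162.4 MPa.

σ ≈ 162 MPa (tensile)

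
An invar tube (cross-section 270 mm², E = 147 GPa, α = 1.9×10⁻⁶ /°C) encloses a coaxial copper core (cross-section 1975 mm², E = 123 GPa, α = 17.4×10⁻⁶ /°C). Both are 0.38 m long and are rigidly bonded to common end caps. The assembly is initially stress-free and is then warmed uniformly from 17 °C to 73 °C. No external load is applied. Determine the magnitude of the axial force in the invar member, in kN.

P ≈ 29.6 kN (tensile in the invar)

Equilibrium of a rigid end plate with no external load gives equal and opposite internal forces ±P in the two members. Since α_{copper} > α_{invar}, heating drives the copper into compression and the invar into tension.
Compatibility of the two members (thermal + elastic change equal): (α₁ − α₂)ΔT = P·[1/(A₁E₁) + 1/(A₂E₂)].
|α₁ − α₂|·ΔT = 15.5×10⁻⁶ × 56 = 0.000868.
1/(A₁E₁) + 1/(A₂E₂) = 1/(270×147×10³) + 1/(1975×123×10³) = 2.931×10⁻⁸ N⁻¹.
P = 0.000868 / 2.931×10⁻⁸ = 29610 N = 29.61 kN.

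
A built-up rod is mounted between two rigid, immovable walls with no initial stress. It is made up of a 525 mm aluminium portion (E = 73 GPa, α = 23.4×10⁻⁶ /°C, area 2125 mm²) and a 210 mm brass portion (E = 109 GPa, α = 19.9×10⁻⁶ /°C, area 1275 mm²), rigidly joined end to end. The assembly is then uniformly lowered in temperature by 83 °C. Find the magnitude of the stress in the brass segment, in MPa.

σ ≈ 219 MPa (tensile)

If the supports were absent, the total length change would be Σ αᵢΔT Lᵢ = 23.4×10⁻⁶×83×525 + 19.9×10⁻⁶×83×210 = 1.367 mm.
Since the ends are fixed, an axial force P builds up, equal in every segment, with P · Σ Lᵢ/(AᵢEᵢ) = δ_free.
Σ Lᵢ/(AᵢEᵢ) = 525/(2125×73×10³) + 210/(1275×109×10³) = 4.895×10⁻⁶ mm/N.
So P = 1.367 / 4.895×10⁻⁶ = 279.1 kN, tensile.
σ_{brass} = P / A = 279100 / 1275 = 218.9 MPa.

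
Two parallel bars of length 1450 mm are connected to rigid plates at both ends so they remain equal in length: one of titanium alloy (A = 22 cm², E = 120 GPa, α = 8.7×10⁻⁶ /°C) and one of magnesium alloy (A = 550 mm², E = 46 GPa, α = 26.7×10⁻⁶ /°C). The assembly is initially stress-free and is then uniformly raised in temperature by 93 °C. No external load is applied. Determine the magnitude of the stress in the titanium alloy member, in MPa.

σ ≈ 17.6 MPa (tensile)

Equilibrium of a rigid end plate with no external load gives equal and opposite internal forces ±P in the two members. Since α_{magnesium alloy} > α_{titanium alloy}, heating drives the magnesium alloy into compression and the titanium alloy into tension.
Compatibility of the two members (thermal + elastic change equal): (α₁ − α₂)ΔT = P·[1/(A₁E₁) + 1/(A₂E₂)].
|α₁ − α₂|·ΔT = 18×10⁻⁶ × 93 = 0.001674.
1/(A₁E₁) + 1/(A₂E₂) = 1/(2200×120×10³) + 1/(550×46×10³) = 4.331×10⁻⁸ N⁻¹.
P = 0.001674 / 4.331×10⁻⁸ = 38650 N = 38.65 kN.
σ_{titanium alloy} = P/A₁ = 38650/2200 = 17.57 MPa, tensile.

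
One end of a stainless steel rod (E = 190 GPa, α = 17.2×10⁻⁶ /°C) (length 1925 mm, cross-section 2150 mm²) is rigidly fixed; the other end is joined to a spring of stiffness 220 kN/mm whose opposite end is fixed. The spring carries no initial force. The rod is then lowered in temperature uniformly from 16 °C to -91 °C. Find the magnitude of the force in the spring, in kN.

P ≈ 383 kN

The unrestrained thermal change is αΔT L = 17.2×10⁻⁶ × 107 × 1925 = 3.543 mm.
With a force P in the spring, the elastic change of the rod is PL/(AE) and that of the spring is P/k; compatibility requires their sum to equal δ_free.
P [ L/(AE) + 1/k ] = δ_free → P [ 1925/(2150×190×10³) + 1/(220×10³) ] = 3.543.
P = 3.543 / 9.258×10⁻⁶ = 382700 N.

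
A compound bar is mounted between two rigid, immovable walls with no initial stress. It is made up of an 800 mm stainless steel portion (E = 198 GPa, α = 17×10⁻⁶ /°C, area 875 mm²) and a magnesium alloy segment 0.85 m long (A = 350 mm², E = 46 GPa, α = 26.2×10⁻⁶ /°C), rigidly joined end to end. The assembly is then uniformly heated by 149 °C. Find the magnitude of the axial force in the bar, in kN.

P ≈ 93.1 kN (compressive)

With the walls removed the bar would change length by δ_free = Σ αᵢΔT Lᵢ = 17×10⁻⁶×149×800 + 26.2×10⁻⁶×149×850 = 5.345 mm.
The walls prevent any net length change, so an axial force P (same in every segment) develops. Compatibility: P · Σ Lᵢ/(AᵢEᵢ) = δ_free.
Σ Lᵢ/(AᵢEᵢ) = 800/(875×198×10³) + 850/(350×46×10³) = 5.741×10⁻⁵ mm/N.
Hence P = δ_free / Σ(L/AE) = 5.345/5.741×10⁻⁵ = 93.09 kN (compressive).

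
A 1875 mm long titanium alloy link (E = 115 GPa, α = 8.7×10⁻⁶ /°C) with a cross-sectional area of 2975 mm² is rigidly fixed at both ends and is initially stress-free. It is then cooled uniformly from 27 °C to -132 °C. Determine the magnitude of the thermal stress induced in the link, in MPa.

σ ≈ 159 MPa (tensile)

Because both ends are immovable the net strain is zero, and the suppressed thermal strain is αΔT = 8.7×10⁻⁶ × 159 = 1383.3×10⁻⁶.
The stress required to suppress this strain is σ = Eε = 115×10³ × 1383.3×10⁻⁶ = 159.1 MPa, tensile since the link is trying to contract.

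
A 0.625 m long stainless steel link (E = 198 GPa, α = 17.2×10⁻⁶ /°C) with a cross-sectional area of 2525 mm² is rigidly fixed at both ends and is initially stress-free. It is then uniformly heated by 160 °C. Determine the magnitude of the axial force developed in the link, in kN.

Full restraint means ε = 0, so the stress is σ = EαΔT = 198×10³ × 17.2×10⁻⁶ × 160 = 544.9 MPa.
Then P = σA = 544.9 × 2525 mm² = 1376 kN, compressive.

P ≈ 1380 kN (compressive)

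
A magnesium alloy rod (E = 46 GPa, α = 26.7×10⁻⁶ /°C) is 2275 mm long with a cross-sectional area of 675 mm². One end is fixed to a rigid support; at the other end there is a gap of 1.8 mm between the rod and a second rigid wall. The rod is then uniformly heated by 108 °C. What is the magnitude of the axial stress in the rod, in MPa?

σ ≈ 96.2 MPa (compressive)

Free thermal elongation = αΔT L = 26.7×10⁻⁶ × 108 × 2275 = 6.56 mm.
The gap closes (δ_free > 1.8 mm) and the wall then resists a further 6.56 − 1.8 = 4.76 mm of expansion.
Compatibility: PL/(AE) = 4.76 mm, so σ = P/A = E × (4.76/2275) = 96.25 MPa.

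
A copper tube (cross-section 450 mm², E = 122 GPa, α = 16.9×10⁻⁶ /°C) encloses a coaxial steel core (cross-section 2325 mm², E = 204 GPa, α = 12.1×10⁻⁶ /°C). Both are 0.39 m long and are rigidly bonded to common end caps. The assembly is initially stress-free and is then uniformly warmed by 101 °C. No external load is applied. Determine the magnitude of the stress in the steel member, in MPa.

The copper has the larger α, so on heating it would change length more than the steel if both were free. The rigid plates force a common final length, so the copper is put into compression and the steel into tension, with equal and opposite forces P (no external load).
Setting the final lengths equal and cancelling L: (α₁ − α₂)ΔT = P/(A₁E₁) + P/(A₂E₂).
|α₁ − α₂|·ΔT = 4.8×10⁻⁶ × 101 = 0.0004848.
1/(A₁E₁) + 1/(A₂E₂) = 1/(450×122×10³) + 1/(2325×204×10³) = 2.032×10⁻⁸ N⁻¹.
So P = 0.0004848 / 2.032×10⁻⁸ = 23.85 kN.
σ_{steel} = P/A₂ = 23850/2325 = 10.26 MPa, tensile.

σ ≈ 10.3 MPa (tensile)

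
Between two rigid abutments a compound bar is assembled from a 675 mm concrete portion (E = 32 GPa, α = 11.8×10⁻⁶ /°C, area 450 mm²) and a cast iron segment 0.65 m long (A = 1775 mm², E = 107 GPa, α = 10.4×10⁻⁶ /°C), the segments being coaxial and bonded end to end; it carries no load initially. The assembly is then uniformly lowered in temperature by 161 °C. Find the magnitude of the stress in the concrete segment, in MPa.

σ ≈ 105 MPa (tensile)

With the walls removed the bar would change length by δ_free = Σ αᵢΔT Lᵢ = 11.8×10⁻⁶×161×675 + 10.4×10⁻⁶×161×650 = 2.371 mm.
The walls prevent any net length change, so an axial force P (same in every segment) develops. Compatibility: P · Σ Lᵢ/(AᵢEᵢ) = δ_free.
Σ Lᵢ/(AᵢEᵢ) = 675/(450×32×10³) + 650/(1775×107×10³) = 5.03×10⁻⁵ mm/N.
P = 2.371 / 5.03×10⁻⁵ = 47130 N = 47.13 kN, tensile.
σ_{concrete} = P / A = 47130 / 450 = 104.7 MPa.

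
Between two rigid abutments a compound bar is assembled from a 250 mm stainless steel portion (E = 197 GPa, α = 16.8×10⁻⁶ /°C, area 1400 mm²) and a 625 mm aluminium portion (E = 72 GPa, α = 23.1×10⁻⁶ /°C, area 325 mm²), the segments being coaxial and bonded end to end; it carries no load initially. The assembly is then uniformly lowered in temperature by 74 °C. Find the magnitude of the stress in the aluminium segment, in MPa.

σ ≈ 154 MPa (tensile)

Free thermal contraction of the whole bar: Σ αᵢΔT Lᵢ = 16.8×10⁻⁶×74×250 + 23.1×10⁻⁶×74×625 = 1.379 mm.
The walls prevent any net length change, so an axial force P (same in every segment) develops. Compatibility: P · Σ Lᵢ/(AᵢEᵢ) = δ_free.
The series flexibility is Σ Lᵢ/(AᵢEᵢ) = 250/(1400×197×10³) + 625/(325×72×10³) = 2.762×10⁻⁵ mm/N.
Hence P = δ_free / Σ(L/AE) = 1.379/2.762×10⁻⁵ = 49.94 kN (tensile).
σ_{aluminium} = P / A = 49940 / 325 = 153.7 MPa.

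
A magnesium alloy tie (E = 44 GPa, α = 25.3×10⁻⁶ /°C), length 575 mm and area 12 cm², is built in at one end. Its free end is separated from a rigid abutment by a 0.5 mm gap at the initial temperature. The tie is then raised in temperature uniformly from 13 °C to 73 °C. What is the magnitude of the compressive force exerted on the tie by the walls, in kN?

P ≈ 34.2 kN

If the wall were absent the tie would grow by αΔT L = 25.3×10⁻⁶ × 60 × 575 = 0.8728 mm.
This exceeds the 0.5 mm gap, so the wall pushes back. The portion of expansion that must be recovered elastically is δ_free − gap = 0.8728 − 0.5 = 0.3728 mm.
Compatibility: PL/(AE) = 0.3728 mm, so σ = P/A = E × (0.3728/575) = 28.53 MPa.
Force on the wall = σA = 28.53 × 1200 mm² = 34.24 kN.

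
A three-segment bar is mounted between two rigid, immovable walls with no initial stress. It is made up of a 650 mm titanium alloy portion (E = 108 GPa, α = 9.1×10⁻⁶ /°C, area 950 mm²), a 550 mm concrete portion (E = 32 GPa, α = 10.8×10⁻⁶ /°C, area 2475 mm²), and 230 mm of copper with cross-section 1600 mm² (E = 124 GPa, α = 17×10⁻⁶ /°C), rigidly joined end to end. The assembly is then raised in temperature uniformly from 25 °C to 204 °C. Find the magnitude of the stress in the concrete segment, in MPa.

With the walls removed the bar would change length by δ_free = Σ αᵢΔT Lᵢ = 9.1×10⁻⁶×179×650 + 10.8×10⁻⁶×179×550 + 17×10⁻⁶×179×230 = 2.822 mm.
The walls prevent any net length change, so an axial force P (same in every segment) develops. Compatibility: P · Σ Lᵢ/(AᵢEᵢ) = δ_free.
The series flexibility is Σ Lᵢ/(AᵢEᵢ) = 650/(950×108×10³) + 550/(2475×32×10³) + 230/(1600×124×10³) = 1.444×10⁻⁵ mm/N.
So P = 2.822 / 1.444×10⁻⁵ = 195.4 kN, compressive.
σ_{concrete} = P / A = 195400 / 2475 = 78.97 MPa.

σ ≈ 79 MPa (compressive)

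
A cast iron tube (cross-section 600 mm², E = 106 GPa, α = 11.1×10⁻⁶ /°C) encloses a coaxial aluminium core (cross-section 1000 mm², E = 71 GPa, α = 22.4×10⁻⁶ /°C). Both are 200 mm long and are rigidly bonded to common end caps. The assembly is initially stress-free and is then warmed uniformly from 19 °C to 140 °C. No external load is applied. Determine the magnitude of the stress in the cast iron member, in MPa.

Equilibrium of a rigid end plate with no external load gives equal and opposite internal forces ±P in the two members. Since α_{aluminium} > α_{cast iron}, heating drives the aluminium into compression and the cast iron into tension.
Compatibility of the two members (thermal + elastic change equal): (α₁ − α₂)ΔT = P·[1/(A₁E₁) + 1/(A₂E₂)].
|α₁ − α₂|·ΔT = 11.3×10⁻⁶ × 121 = 0.001367.
1/(A₁E₁) + 1/(A₂E₂) = 1/(600×106×10³) + 1/(1000×71×10³) = 2.981×10⁻⁸ N⁻¹.
P = 0.001367 / 2.981×10⁻⁸ = 45870 N = 45.87 kN.
σ_{cast iron} = P/A₁ = 45870/600 = 76.45 MPa, tensile.

σ ≈ 76.5 MPa (tensile)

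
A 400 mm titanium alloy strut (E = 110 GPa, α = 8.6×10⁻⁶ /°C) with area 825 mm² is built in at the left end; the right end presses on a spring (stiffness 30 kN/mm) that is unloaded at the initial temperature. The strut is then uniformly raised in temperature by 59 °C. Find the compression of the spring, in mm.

δ ≈ 0.179 mm

If the spring were absent the strut would lengthen by αΔT L = 8.6×10⁻⁶ × 59 × 400 = 0.203 mm.
With a force P in the spring, the elastic change of the strut is PL/(AE) and that of the spring is P/k; compatibility requires their sum to equal δ_free.
P [ L/(AE) + 1/k ] = δ_free → P [ 400/(825×110×10³) + 1/(30×10³) ] = 0.203.
P = 0.203 / 3.774×10⁻⁵ = 5378 N.
Spring compression = P/k = 5378/(30×10³) = 0.1793 mm.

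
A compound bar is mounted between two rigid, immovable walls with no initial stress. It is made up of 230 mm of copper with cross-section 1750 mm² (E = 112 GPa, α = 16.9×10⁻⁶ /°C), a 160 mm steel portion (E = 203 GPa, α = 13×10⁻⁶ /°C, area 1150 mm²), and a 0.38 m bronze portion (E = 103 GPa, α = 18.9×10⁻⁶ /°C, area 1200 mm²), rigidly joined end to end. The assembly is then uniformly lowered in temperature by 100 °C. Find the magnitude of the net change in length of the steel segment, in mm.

|ΔL| ≈ 0.0253 mm

Free thermal contraction of the whole bar: Σ αᵢΔT Lᵢ = 16.9×10⁻⁶×100×230 + 13×10⁻⁶×100×160 + 18.9×10⁻⁶×100×380 = 1.315 mm.
Since the ends are fixed, an axial force P builds up, equal in every segment, with P · Σ Lᵢ/(AᵢEᵢ) = δ_free.
Σ Lᵢ/(AᵢEᵢ) = 230/(1750×112×10³) + 160/(1150×203×10³) + 380/(1200×103×10³) = 4.933×10⁻⁶ mm/N.
P = 1.315 / 4.933×10⁻⁶ = 266500 N = 266.5 kN, tensile.
For the steel segment, free thermal change = 13×10⁻⁶×100×160 = 0.208 mm and elastic change from P = 266500×160/(1150×203×10³) = 0.1827 mm; these oppose, so the net change is 0.0253 mm (segment shortens).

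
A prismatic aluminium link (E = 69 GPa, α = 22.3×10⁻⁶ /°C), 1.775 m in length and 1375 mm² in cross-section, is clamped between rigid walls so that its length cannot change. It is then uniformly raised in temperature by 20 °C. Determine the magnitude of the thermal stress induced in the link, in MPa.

σ ≈ 30.8 MPa (compressive)

The supports are rigid, so the total axial strain is zero. The restrained thermal strain is ε = αΔT = 22.3×10⁻⁶ × 20 = 446×10⁻⁶.
The stress required to suppress this strain is σ = Eε = 69×10³ × 446×10⁻⁶ = 30.77 MPa, compressive since the link is trying to expand.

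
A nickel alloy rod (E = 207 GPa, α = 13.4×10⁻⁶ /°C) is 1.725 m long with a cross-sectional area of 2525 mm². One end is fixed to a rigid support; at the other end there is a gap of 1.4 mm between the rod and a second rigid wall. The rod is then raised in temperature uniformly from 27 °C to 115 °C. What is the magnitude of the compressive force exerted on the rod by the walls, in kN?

P ≈ 192 kN

Unrestrained expansion: δ_free = αΔT L = 13.4×10⁻⁶ × 88 × 1725 = 2.034 mm.
After closing the 1.4 mm clearance, 2.034 − 1.4 = 0.6341 mm of expansion remains to be suppressed by the wall.
Compatibility: PL/(AE) = 0.6341 mm, so σ = P/A = E × (0.6341/1725) = 76.09 MPa.
P = σA = 76.09 × 2525 = 192.1 kN.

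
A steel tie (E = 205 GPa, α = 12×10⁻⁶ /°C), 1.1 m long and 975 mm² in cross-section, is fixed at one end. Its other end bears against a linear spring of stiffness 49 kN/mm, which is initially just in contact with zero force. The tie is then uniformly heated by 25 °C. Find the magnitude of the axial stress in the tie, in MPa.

The unrestrained thermal change is αΔT L = 12×10⁻⁶ × 25 × 1100 = 0.33 mm.
With a force P in the spring, the elastic change of the tie is PL/(AE) and that of the spring is P/k; compatibility requires their sum to equal δ_free.
P [ L/(AE) + 1/k ] = δ_free → P [ 1100/(975×205×10³) + 1/(49×10³) ] = 0.33.
P = 0.33 / 2.591×10⁻⁵ = 12740 N.
σ = P/A = 12740/975 = 13.06 MPa.

σ ≈ 13.1 MPa (compressive)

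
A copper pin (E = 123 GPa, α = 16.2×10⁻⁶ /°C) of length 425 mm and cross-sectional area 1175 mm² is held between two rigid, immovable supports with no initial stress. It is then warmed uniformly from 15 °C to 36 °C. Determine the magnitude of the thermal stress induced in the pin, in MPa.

Because both ends are immovable the net strain is zero, and the suppressed thermal strain is αΔT = 16.2×10⁻⁶ × 21 = 340.2×10⁻⁶.
The stress required to suppress this strain is σ = Eε = 123×10³ × 340.2×10⁻⁶ = 41.84 MPa, compressive since the pin is trying to expand.

σ ≈ 41.8 MPa (compressive)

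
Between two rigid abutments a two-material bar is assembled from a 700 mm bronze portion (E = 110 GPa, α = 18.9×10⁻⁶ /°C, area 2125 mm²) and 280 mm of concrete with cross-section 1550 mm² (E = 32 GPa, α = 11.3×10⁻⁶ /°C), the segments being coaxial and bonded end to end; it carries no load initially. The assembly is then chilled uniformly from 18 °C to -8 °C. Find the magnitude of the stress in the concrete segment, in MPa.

σ ≈ 31.8 MPa (tensile)

If the supports were absent, the total length change would be Σ αᵢΔT Lᵢ = 18.9×10⁻⁶×26×700 + 11.3×10⁻⁶×26×280 = 0.4262 mm.
The rigid supports impose zero overall length change; the single axial force P common to all segments must satisfy P Σ Lᵢ/(AᵢEᵢ) = δ_free.
Σ Lᵢ/(AᵢEᵢ) = 700/(2125×110×10³) + 280/(1550×32×10³) = 8.64×10⁻⁶ mm/N.
So P = 0.4262 / 8.64×10⁻⁶ = 49.33 kN, tensile.
σ_{concrete} = P / A = 49330 / 1550 = 31.83 MPa.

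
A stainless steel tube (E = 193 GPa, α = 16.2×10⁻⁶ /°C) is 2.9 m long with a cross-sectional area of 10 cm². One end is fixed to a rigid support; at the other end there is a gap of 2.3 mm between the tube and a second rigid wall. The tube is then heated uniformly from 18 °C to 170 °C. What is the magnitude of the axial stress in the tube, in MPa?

σ ≈ 322 MPa (compressive)

If the wall were absent the tube would grow by αΔT L = 16.2×10⁻⁶ × 152 × 2900 = 7.141 mm.
The gap closes (δ_free > 2.3 mm) and the wall then resists a further 7.141 − 2.3 = 4.841 mm of expansion.
That suppressed elongation corresponds to σ = E·Δ/L = 193×10³ × 4.841/2900 = 322.2 MPa.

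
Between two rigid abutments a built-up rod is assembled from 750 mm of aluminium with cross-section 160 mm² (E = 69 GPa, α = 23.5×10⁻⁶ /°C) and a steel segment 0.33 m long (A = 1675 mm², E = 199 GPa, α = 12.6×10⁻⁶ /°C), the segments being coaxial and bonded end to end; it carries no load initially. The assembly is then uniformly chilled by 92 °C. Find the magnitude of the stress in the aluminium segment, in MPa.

σ ≈ 182 MPa (tensile)

Free thermal contraction of the whole bar: Σ αᵢΔT Lᵢ = 23.5×10⁻⁶×92×750 + 12.6×10⁻⁶×92×330 = 2.004 mm.
The rigid supports impose zero overall length change; the single axial force P common to all segments must satisfy P Σ Lᵢ/(AᵢEᵢ) = δ_free.
The series flexibility is Σ Lᵢ/(AᵢEᵢ) = 750/(160×69×10³) + 330/(1675×199×10³) = 6.892×10⁻⁵ mm/N.
Hence P = δ_free / Σ(L/AE) = 2.004/6.892×10⁻⁵ = 29.08 kN (tensile).
σ_{aluminium} = P / A = 29080 / 160 = 181.7 MPa.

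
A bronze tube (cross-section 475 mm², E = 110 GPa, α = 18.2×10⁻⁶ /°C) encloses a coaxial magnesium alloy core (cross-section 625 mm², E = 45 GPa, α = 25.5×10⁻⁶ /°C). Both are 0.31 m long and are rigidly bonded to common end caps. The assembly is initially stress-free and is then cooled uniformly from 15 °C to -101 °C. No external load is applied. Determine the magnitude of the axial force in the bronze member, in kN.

P ≈ 15.5 kN (compressive in the bronze)

Both members must finish at the same length. With the larger α, the magnesium alloy tends to over-contract; the plates restrain it, putting the magnesium alloy in tension and the bronze in compression. With no external load the two internal forces are equal and opposite, magnitude P.
Setting the final lengths equal and cancelling L: (α₁ − α₂)ΔT = P/(A₁E₁) + P/(A₂E₂).
|α₁ − α₂|·ΔT = 7.3×10⁻⁶ × 116 = 0.0008468.
1/(A₁E₁) + 1/(A₂E₂) = 1/(475×110×10³) + 1/(625×45×10³) = 5.469×10⁻⁸ N⁻¹.
So P = 0.0008468 / 5.469×10⁻⁸ = 15.48 kN.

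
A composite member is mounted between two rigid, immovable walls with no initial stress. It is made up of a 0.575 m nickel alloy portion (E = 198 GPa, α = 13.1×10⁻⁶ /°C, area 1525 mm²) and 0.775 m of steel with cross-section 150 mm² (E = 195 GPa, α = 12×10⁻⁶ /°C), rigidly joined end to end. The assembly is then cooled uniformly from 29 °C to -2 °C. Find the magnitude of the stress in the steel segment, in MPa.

σ ≈ 122 MPa (tensile)

Free thermal contraction of the whole bar: Σ αᵢΔT Lᵢ = 13.1×10⁻⁶×31×575 + 12×10⁻⁶×31×775 = 0.5218 mm.
The rigid supports impose zero overall length change; the single axial force P common to all segments must satisfy P Σ Lᵢ/(AᵢEᵢ) = δ_free.
The series flexibility is Σ Lᵢ/(AᵢEᵢ) = 575/(1525×198×10³) + 775/(150×195×10³) = 2.84×10⁻⁵ mm/N.
Hence P = δ_free / Σ(L/AE) = 0.5218/2.84×10⁻⁵ = 18.37 kN (tensile).
σ_{steel} = P / A = 18370 / 150 = 122.5 MPa.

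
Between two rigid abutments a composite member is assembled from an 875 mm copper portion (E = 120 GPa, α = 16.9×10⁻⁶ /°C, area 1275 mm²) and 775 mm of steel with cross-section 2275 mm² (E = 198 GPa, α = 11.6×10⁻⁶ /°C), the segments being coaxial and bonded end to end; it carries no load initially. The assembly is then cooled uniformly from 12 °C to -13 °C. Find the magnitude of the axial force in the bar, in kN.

Free thermal contraction of the whole bar: Σ αᵢΔT Lᵢ = 16.9×10⁻⁶×25×875 + 11.6×10⁻⁶×25×775 = 0.5944 mm.
The rigid supports impose zero overall length change; the single axial force P common to all segments must satisfy P Σ Lᵢ/(AᵢEᵢ) = δ_free.
Σ Lᵢ/(AᵢEᵢ) = 875/(1275×120×10³) + 775/(2275×198×10³) = 7.439×10⁻⁶ mm/N.
So P = 0.5944 / 7.439×10⁻⁶ = 79.9 kN, tensile.

P ≈ 79.9 kN (tensile)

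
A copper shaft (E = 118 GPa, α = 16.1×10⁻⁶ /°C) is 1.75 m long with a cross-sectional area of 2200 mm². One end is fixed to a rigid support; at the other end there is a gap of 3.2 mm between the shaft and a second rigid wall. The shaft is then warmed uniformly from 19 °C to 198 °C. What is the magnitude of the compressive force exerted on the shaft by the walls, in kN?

Free thermal elongation = αΔT L = 16.1×10⁻⁶ × 179 × 1750 = 5.043 mm.
This exceeds the 3.2 mm gap, so the wall pushes back. The portion of expansion that must be recovered elastically is δ_free − gap = 5.043 − 3.2 = 1.843 mm.
So σ = E(δ_free − g)/L = 118×10³ × 1.843/1750 = 124.3 MPa.
P = σA = 124.3 × 2200 = 273.4 kN.

P ≈ 273 kN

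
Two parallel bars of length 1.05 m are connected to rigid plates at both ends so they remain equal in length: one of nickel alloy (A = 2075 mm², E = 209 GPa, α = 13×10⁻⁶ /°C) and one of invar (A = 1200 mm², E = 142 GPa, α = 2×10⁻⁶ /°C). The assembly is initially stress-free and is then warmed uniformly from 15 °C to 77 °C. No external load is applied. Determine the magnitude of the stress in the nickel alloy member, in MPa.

σ ≈ 40.2 MPa (compressive)

Equilibrium of a rigid end plate with no external load gives equal and opposite internal forces ±P in the two members. Since α_{nickel alloy} > α_{invar}, heating drives the nickel alloy into compression and the invar into tension.
Compatibility of the two members (thermal + elastic change equal): (α₁ − α₂)ΔT = P·[1/(A₁E₁) + 1/(A₂E₂)].
|α₁ − α₂|·ΔT = 11×10⁻⁶ × 62 = 0.000682.
1/(A₁E₁) + 1/(A₂E₂) = 1/(2075×209×10³) + 1/(1200×142×10³) = 8.174×10⁻⁹ N⁻¹.
So P = 0.000682 / 8.174×10⁻⁹ = 83.43 kN.
σ_{nickel alloy} = P/A₁ = 83430/2075 = 40.21 MPa, compressive.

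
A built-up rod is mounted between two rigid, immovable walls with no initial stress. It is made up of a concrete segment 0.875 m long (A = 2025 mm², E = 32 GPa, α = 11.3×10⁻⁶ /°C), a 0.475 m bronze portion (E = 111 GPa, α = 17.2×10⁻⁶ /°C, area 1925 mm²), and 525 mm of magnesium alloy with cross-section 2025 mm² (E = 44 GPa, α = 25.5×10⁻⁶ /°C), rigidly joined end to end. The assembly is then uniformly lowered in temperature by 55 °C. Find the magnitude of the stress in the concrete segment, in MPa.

σ ≈ 39.5 MPa (tensile)

Free thermal contraction of the whole bar: Σ αᵢΔT Lᵢ = 11.3×10⁻⁶×55×875 + 17.2×10⁻⁶×55×475 + 25.5×10⁻⁶×55×525 = 1.729 mm.
The walls prevent any net length change, so an axial force P (same in every segment) develops. Compatibility: P · Σ Lᵢ/(AᵢEᵢ) = δ_free.
The series flexibility is Σ Lᵢ/(AᵢEᵢ) = 875/(2025×32×10³) + 475/(1925×111×10³) + 525/(2025×44×10³) = 2.162×10⁻⁵ mm/N.
So P = 1.729 / 2.162×10⁻⁵ = 80 kN, tensile.
σ_{concrete} = P / A = 80000 / 2025 = 39.51 MPa.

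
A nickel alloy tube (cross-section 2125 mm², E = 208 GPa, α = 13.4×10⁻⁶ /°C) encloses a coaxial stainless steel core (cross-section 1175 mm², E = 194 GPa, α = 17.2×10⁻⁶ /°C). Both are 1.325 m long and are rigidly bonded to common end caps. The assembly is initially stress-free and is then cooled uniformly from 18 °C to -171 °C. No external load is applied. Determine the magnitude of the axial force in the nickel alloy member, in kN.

P ≈ 108 kN (compressive in the nickel alloy)

The stainless steel has the larger α, so on cooling it would change length more than the nickel alloy if both were free. The rigid plates force a common final length, so the stainless steel is put into tension and the nickel alloy into compression, with equal and opposite forces P (no external load).
Compatibility of the two members (thermal + elastic change equal): (α₁ − α₂)ΔT = P·[1/(A₁E₁) + 1/(A₂E₂)].
|α₁ − α₂|·ΔT = 3.8×10⁻⁶ × 189 = 0.0007182.
1/(A₁E₁) + 1/(A₂E₂) = 1/(2125×208×10³) + 1/(1175×194×10³) = 6.649×10⁻⁹ N⁻¹.
So P = 0.0007182 / 6.649×10⁻⁹ = 108 kN.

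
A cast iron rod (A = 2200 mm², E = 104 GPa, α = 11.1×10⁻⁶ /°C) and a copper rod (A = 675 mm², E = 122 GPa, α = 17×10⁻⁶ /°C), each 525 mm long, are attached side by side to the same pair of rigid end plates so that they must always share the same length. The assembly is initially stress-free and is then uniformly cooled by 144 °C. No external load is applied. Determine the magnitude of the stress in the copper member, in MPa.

σ ≈ 76.2 MPa (tensile)

The copper has the larger α, so on cooling it would change length more than the cast iron if both were free. The rigid plates force a common final length, so the copper is put into tension and the cast iron into compression, with equal and opposite forces P (no external load).
Setting the final lengths equal and cancelling L: (α₁ − α₂)ΔT = P/(A₁E₁) + P/(A₂E₂).
|α₁ − α₂|·ΔT = 5.9×10⁻⁶ × 144 = 0.0008496.
1/(A₁E₁) + 1/(A₂E₂) = 1/(2200×104×10³) + 1/(675×122×10³) = 1.651×10⁻⁸ N⁻¹.
P = 0.0008496 / 1.651×10⁻⁸ = 51450 N = 51.45 kN.
σ_{copper} = P/A₂ = 51450/675 = 76.22 MPa, tensile.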